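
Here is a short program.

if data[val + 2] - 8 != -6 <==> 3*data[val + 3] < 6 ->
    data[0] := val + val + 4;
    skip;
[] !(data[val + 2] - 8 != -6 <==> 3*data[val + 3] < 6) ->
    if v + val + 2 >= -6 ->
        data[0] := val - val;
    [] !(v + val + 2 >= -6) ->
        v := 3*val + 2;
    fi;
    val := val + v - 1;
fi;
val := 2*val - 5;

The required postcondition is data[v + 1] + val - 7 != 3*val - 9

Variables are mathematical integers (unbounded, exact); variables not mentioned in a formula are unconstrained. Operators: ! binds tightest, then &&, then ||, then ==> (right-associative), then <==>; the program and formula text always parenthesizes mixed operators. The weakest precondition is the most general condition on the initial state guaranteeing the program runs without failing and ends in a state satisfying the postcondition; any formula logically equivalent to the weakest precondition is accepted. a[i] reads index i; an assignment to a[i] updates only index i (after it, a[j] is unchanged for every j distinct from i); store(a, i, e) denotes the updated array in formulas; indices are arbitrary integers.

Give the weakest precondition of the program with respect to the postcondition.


Working backward. After the program, the postcondition data[v + 1] + val - 7 != 3*val - 9 must hold; in canonical form it is data[v + 1] != 2*val - 2.
Before val := 2*val - 5: data[v + 1] != 4*val - 12
Then branch requires store(data, 0, 2*val + 4)[v + 1] != 4*val - 12; else branch requires (v + val >= -8 ==> store(data, 0, 0)[v + 1] != 4*v + 4*val - 16) && ((!(v + val >= -8)) ==> data[3*val + 3] != 16*val - 8).
Before the if: ((data[val + 2] != 2 <==> 3*data[val + 3] < 6) ==> store(data, 0, 2*val + 4)[v + 1] != 4*val - 12) && ((!(data[val + 2] != 2 <==> 3*data[val + 3] < 6)) ==> ((v + val >= -8 ==> store(data, 0, 0)[v + 1] != 4*v + 4*val - 16) && ((!(v + val >= -8)) ==> data[3*val + 3] != 16*val - 8)))
Answer: WP = ((data[val + 2] != 2 <==> 3*data[val + 3] < 6) ==> store(data, 0, 2*val + 4)[v + 1] != 4*val - 12) && ((!(data[val + 2] != 2 <==> 3*data[val + 3] < 6)) ==> ((v + val >= -8 ==> store(data, 0, 0)[v + 1] != 4*v + 4*val - 16) && ((!(v + val >= -8)) ==> data[3*val + 3] != 16*val - 8)))


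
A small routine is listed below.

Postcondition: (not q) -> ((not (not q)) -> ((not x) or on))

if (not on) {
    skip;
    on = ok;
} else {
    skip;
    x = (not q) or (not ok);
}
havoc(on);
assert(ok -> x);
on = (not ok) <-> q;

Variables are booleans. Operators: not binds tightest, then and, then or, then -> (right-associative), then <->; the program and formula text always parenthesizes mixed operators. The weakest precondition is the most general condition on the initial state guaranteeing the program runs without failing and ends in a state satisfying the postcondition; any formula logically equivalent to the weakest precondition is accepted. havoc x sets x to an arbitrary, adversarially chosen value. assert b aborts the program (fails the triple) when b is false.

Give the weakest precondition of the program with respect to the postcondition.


Working backward. After the program, the postcondition (not q) -> ((not (not q)) -> ((not x) or on)) must hold; in canonical form it is (not q) -> (q -> ((not x) or on)).
Before on := (not ok) <-> q: (not q) -> (q -> ((not x) or ((not ok) <-> q)))
Before assert ok -> x: (ok -> x) and ((not q) -> (q -> ((not x) or ((not ok) <-> q))))
Before havoc on: (ok -> x) and ((not q) -> (q -> ((not x) or ((not ok) <-> q))))
Then branch requires (ok -> x) and ((not q) -> (q -> ((not x) or ((not ok) <-> q)))); else branch requires (ok -> ((not q) or (not ok))) and ((not q) -> (q -> ((not ((not q) or (not ok))) or ((not ok) <-> q)))).
Before the if: ((not on) -> ((ok -> x) and ((not q) -> (q -> ((not x) or ((not ok) <-> q)))))) and (on -> ((ok -> ((not q) or (not ok))) and ((not q) -> (q -> ((not ((not q) or (not ok))) or ((not ok) <-> q))))))
Answer: WP = ((not on) -> ((ok -> x) and ((not q) -> (q -> ((not x) or ((not ok) <-> q)))))) and (on -> ((ok -> ((not q) or (not ok))) and ((not q) -> (q -> ((not ((not q) or (not ok))) or ((not ok) <-> q))))))


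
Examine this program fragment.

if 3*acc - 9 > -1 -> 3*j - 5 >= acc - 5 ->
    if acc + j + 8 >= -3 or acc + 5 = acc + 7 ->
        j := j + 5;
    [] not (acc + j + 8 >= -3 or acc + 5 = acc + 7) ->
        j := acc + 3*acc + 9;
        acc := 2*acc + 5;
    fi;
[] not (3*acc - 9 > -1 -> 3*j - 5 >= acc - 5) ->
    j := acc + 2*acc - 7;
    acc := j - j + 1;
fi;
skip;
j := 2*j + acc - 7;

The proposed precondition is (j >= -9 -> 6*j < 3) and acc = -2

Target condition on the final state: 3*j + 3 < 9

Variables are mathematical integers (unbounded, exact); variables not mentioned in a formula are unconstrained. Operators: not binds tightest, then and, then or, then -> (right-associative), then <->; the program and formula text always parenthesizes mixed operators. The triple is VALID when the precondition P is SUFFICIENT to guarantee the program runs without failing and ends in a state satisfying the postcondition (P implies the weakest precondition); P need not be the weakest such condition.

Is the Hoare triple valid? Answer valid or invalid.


Working backward. After the program, the postcondition 3*j + 3 < 9 must hold; in canonical form it is 3*j < 6.
Before j := 2*j + acc - 7: 3*acc + 6*j < 27
Before skip: 3*acc + 6*j < 27
Then branch requires (acc + j >= -11 -> 3*acc + 6*j < -3) and ((not (acc + j >= -11)) -> 30*acc < -42); else branch requires 18*acc < 66.
Before the if: ((3*acc > 8 -> 3*j >= acc) -> ((acc + j >= -11 -> 3*acc + 6*j < -3) and ((not (acc + j >= -11)) -> 30*acc < -42))) and ((not (3*acc > 8 -> 3*j >= acc)) -> 18*acc < 66)
The weakest precondition is ((3*acc > 8 -> 3*j >= acc) -> ((acc + j >= -11 -> 3*acc + 6*j < -3) and ((not (acc + j >= -11)) -> 30*acc < -42))) and ((not (3*acc > 8 -> 3*j >= acc)) -> 18*acc < 66).
Check whether (j >= -9 -> 6*j < 3) and acc = -2 implies it.
Every state satisfying the precondition satisfies the weakest precondition: the implication holds.
Answer: valid


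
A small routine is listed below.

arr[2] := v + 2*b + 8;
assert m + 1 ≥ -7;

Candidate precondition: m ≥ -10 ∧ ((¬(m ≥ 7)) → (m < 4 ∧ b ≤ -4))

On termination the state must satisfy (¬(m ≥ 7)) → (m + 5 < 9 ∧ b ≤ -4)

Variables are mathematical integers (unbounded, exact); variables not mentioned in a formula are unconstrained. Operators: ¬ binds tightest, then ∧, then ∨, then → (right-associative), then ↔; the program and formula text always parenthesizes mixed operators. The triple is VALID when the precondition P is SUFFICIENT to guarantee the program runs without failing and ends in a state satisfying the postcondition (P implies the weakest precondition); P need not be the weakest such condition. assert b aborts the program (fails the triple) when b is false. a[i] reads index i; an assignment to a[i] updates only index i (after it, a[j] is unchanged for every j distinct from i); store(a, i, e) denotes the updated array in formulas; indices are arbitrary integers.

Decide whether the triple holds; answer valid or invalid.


Working backward. After the program, the postcondition (¬(m ≥ 7)) → (m + 5 < 9 ∧ b ≤ -4) must hold; in canonical form it is (¬(m ≥ 7)) → (m < 4 ∧ b ≤ -4).
Before assert m + 1 ≥ -7: m ≥ -8 ∧ ((¬(m ≥ 7)) → (m < 4 ∧ b ≤ -4))
Before arr[2] := v + 2*b + 8: m ≥ -8 ∧ ((¬(m ≥ 7)) → (m < 4 ∧ b ≤ -4))
The weakest precondition is m ≥ -8 ∧ ((¬(m ≥ 7)) → (m < 4 ∧ b ≤ -4)).
Check whether m ≥ -10 ∧ ((¬(m ≥ 7)) → (m < 4 ∧ b ≤ -4)) implies it.
Countermodel: at the initial state b = -4, m = -10, the precondition holds but the weakest precondition fails.
Answer: invalid


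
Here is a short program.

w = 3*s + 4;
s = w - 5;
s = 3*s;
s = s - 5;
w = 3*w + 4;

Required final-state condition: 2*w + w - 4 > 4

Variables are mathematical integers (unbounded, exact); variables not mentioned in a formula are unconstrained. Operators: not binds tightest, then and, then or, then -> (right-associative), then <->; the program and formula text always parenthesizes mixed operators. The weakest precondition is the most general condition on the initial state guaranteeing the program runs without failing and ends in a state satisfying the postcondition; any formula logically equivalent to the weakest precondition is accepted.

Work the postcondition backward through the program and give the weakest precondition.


Working backward. After the program, the postcondition 2*w + w - 4 > 4 must hold; in canonical form it is 3*w > 8.
Before w := 3*w + 4: 9*w > -4
Before s := s - 5: 9*w > -4
Before s := 3*s: 9*w > -4
Before s := w - 5: 9*w > -4
Before w := 3*s + 4: 27*s > -40
Answer: WP = 27*s > -40


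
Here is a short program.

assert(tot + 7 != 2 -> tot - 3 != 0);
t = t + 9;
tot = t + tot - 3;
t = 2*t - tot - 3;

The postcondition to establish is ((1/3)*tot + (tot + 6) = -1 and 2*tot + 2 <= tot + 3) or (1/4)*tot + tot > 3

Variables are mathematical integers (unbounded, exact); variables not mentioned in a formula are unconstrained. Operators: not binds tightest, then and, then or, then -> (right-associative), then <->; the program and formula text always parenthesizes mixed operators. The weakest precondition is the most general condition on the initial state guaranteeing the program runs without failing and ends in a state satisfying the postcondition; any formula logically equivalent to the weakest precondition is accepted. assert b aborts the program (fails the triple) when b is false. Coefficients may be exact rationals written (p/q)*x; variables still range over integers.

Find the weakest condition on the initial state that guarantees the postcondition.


Working backward. After the program, the postcondition ((1/3)*tot + (tot + 6) = -1 and 2*tot + 2 <= tot + 3) or (1/4)*tot + tot > 3 must hold; in canonical form it is ((4/3)*tot = -7 and tot <= 1) or (5/4)*tot > 3.
Before t := 2*t - tot - 3: ((4/3)*tot = -7 and tot <= 1) or (5/4)*tot > 3
Before tot := t + tot - 3: ((4/3)*t + (4/3)*tot = -3 and t + tot <= 4) or (5/4)*t + (5/4)*tot > 27/4
Before t := t + 9: ((4/3)*t + (4/3)*tot = -15 and t + tot <= -5) or (5/4)*t + (5/4)*tot > -9/2
Before assert tot + 7 != 2 -> tot - 3 != 0: (tot != -5 -> tot != 3) and (((4/3)*t + (4/3)*tot = -15 and t + tot <= -5) or (5/4)*t + (5/4)*tot > -9/2)
Answer: WP = (tot != -5 -> tot != 3) and (((4/3)*t + (4/3)*tot = -15 and t + tot <= -5) or (5/4)*t + (5/4)*tot > -9/2)


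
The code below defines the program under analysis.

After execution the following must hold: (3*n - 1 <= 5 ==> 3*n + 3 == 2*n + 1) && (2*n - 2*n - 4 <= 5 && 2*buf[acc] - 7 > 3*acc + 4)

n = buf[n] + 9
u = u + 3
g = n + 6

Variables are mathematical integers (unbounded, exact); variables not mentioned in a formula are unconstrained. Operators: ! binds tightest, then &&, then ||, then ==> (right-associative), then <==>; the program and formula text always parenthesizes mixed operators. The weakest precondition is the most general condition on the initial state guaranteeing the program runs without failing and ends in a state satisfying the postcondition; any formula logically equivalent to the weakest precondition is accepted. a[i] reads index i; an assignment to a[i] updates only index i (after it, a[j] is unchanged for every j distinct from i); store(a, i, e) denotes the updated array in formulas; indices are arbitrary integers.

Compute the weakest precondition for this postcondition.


Working backward. After the program, the postcondition (3*n - 1 <= 5 ==> 3*n + 3 == 2*n + 1) && (2*n - 2*n - 4 <= 5 && 2*buf[acc] - 7 > 3*acc + 4) must hold; in canonical form it is (3*n <= 6 ==> n == -2) && 2*buf[acc] > 3*acc + 11.
Before g := n + 6: (3*n <= 6 ==> n == -2) && 2*buf[acc] > 3*acc + 11
Before u := u + 3: (3*n <= 6 ==> n == -2) && 2*buf[acc] > 3*acc + 11
Before n := buf[n] + 9: (3*buf[n] <= -21 ==> buf[n] == -11) && 2*buf[acc] > 3*acc + 11
Answer: WP = (3*buf[n] <= -21 ==> buf[n] == -11) && 2*buf[acc] > 3*acc + 11


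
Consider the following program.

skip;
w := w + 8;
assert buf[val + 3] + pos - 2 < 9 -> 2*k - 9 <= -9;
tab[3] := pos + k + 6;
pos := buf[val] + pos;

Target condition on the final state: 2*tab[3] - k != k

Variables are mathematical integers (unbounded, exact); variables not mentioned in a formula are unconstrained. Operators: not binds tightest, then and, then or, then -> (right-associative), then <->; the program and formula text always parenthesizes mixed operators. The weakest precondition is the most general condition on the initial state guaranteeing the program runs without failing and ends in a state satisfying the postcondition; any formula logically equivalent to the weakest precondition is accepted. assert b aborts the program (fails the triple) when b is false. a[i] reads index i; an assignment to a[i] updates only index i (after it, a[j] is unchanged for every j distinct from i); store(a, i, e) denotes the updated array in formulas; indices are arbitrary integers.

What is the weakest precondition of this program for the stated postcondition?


Working backward. After the program, the postcondition 2*tab[3] - k != k must hold; in canonical form it is 2*tab[3] != 2*k.
Before pos := buf[val] + pos: 2*tab[3] != 2*k
Before tab[3] := pos + k + 6: 2*pos != -12
Before assert buf[val + 3] + pos - 2 < 9 -> 2*k - 9 <= -9: (buf[val + 3] + pos < 11 -> 2*k <= 0) and 2*pos != -12
Before w := w + 8: (buf[val + 3] + pos < 11 -> 2*k <= 0) and 2*pos != -12
Before skip: (buf[val + 3] + pos < 11 -> 2*k <= 0) and 2*pos != -12
Answer: WP = (buf[val + 3] + pos < 11 -> 2*k <= 0) and 2*pos != -12


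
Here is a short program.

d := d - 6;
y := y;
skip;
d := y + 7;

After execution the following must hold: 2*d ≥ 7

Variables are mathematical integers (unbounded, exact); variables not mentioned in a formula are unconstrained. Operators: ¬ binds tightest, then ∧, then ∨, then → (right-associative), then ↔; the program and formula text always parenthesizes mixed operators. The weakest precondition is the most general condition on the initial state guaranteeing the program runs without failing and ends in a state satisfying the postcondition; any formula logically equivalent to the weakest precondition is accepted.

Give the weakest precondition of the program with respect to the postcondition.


Working backward. After the program, 2*d ≥ 7 must hold.
Before d := y + 7: 2*y ≥ -7
Before skip: 2*y ≥ -7
Before y := y: 2*y ≥ -7
Before d := d - 6: 2*y ≥ -7
Answer: WP = 2*y ≥ -7


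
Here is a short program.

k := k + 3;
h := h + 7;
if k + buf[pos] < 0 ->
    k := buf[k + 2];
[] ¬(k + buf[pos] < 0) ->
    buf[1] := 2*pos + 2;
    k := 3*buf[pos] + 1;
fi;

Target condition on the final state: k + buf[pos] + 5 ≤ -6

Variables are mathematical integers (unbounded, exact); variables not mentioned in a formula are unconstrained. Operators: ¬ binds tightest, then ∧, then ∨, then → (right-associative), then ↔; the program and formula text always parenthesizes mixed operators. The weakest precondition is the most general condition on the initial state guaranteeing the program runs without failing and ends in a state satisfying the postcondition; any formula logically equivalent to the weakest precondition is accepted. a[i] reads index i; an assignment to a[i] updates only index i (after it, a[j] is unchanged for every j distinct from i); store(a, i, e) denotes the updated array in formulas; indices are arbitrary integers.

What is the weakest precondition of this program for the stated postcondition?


Working backward. After the program, the postcondition k + buf[pos] + 5 ≤ -6 must hold; in canonical form it is buf[pos] + k ≤ -11.
Then branch requires buf[k + 2] + buf[pos] ≤ -11; else branch requires 4*store(buf, 1, 2*pos + 2)[pos] ≤ -12.
Before the if: (buf[pos] + k < 0 → buf[k + 2] + buf[pos] ≤ -11) ∧ ((¬(buf[pos] + k < 0)) → 4*store(buf, 1, 2*pos + 2)[pos] ≤ -12)
Before h := h + 7: (buf[pos] + k < 0 → buf[k + 2] + buf[pos] ≤ -11) ∧ ((¬(buf[pos] + k < 0)) → 4*store(buf, 1, 2*pos + 2)[pos] ≤ -12)
Before k := k + 3: (buf[pos] + k < -3 → buf[k + 5] + buf[pos] ≤ -11) ∧ ((¬(buf[pos] + k < -3)) → 4*store(buf, 1, 2*pos + 2)[pos] ≤ -12)
Answer: WP = (buf[pos] + k < -3 → buf[k + 5] + buf[pos] ≤ -11) ∧ ((¬(buf[pos] + k < -3)) → 4*store(buf, 1, 2*pos + 2)[pos] ≤ -12)


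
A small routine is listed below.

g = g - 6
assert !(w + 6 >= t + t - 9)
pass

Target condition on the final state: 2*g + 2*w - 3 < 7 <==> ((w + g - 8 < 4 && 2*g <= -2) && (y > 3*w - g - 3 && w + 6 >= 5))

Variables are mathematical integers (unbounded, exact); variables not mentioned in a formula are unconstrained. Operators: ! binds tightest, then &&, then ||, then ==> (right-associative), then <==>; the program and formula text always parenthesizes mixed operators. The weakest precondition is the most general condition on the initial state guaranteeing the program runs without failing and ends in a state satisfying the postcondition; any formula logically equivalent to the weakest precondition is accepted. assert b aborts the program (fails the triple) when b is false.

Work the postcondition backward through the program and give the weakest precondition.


Working backward. After the program, the postcondition 2*g + 2*w - 3 < 7 <==> ((w + g - 8 < 4 && 2*g <= -2) && (y > 3*w - g - 3 && w + 6 >= 5)) must hold; in canonical form it is 2*g + 2*w < 10 <==> (g + w < 12 && 2*g <= -2 && g + y > 3*w - 3 && w >= -1).
Before skip: 2*g + 2*w < 10 <==> (g + w < 12 && 2*g <= -2 && g + y > 3*w - 3 && w >= -1)
Before assert !(w + 6 >= t + t - 9): (!(w >= 2*t - 15)) && (2*g + 2*w < 10 <==> (g + w < 12 && 2*g <= -2 && g + y > 3*w - 3 && w >= -1))
Before g := g - 6: (!(w >= 2*t - 15)) && (2*g + 2*w < 22 <==> (g + w < 18 && 2*g <= 10 && g + y > 3*w + 3 && w >= -1))
Answer: WP = (!(w >= 2*t - 15)) && (2*g + 2*w < 22 <==> (g + w < 18 && 2*g <= 10 && g + y > 3*w + 3 && w >= -1))


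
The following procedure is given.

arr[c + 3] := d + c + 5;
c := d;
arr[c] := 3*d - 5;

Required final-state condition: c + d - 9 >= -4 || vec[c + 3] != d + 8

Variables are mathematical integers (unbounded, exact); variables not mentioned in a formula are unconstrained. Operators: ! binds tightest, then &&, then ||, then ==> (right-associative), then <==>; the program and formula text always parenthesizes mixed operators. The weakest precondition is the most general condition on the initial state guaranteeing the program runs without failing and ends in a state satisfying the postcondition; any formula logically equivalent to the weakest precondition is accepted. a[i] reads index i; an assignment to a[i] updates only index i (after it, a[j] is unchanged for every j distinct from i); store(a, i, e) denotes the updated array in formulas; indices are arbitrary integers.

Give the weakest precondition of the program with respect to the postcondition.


Working backward. After the program, the postcondition c + d - 9 >= -4 || vec[c + 3] != d + 8 must hold; in canonical form it is c + d >= 5 || vec[c + 3] != d + 8.
Before arr[c] := 3*d - 5: c + d >= 5 || vec[c + 3] != d + 8
Before c := d: 2*d >= 5 || vec[d + 3] != d + 8
Before arr[c + 3] := d + c + 5: 2*d >= 5 || vec[d + 3] != d + 8
Answer: WP = 2*d >= 5 || vec[d + 3] != d + 8


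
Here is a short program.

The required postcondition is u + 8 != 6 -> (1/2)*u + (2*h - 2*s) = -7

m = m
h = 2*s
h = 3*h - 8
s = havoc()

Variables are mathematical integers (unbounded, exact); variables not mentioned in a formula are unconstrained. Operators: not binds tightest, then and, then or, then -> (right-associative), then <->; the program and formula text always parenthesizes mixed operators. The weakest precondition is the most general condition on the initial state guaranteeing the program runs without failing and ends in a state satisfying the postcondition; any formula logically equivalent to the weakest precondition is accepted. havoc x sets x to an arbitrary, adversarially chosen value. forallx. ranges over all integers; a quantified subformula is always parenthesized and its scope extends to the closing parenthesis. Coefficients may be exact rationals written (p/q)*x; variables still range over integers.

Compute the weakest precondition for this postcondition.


Working backward. After the program, the postcondition u + 8 != 6 -> (1/2)*u + (2*h - 2*s) = -7 must hold; in canonical form it is u != -2 -> 2*h + (1/2)*u = 2*s - 7.
Before havoc s: forall s_1. (u != -2 -> 2*h + (1/2)*u = 2*s_1 - 7)
Before h := 3*h - 8: forall s_1. (u != -2 -> 6*h + (1/2)*u = 2*s_1 + 9)
Before h := 2*s: forall s_1. (u != -2 -> 12*s + (1/2)*u = 2*s_1 + 9)
Before m := m: forall s_1. (u != -2 -> 12*s + (1/2)*u = 2*s_1 + 9)
Answer: WP = forall s_1. (u != -2 -> 12*s + (1/2)*u = 2*s_1 + 9)


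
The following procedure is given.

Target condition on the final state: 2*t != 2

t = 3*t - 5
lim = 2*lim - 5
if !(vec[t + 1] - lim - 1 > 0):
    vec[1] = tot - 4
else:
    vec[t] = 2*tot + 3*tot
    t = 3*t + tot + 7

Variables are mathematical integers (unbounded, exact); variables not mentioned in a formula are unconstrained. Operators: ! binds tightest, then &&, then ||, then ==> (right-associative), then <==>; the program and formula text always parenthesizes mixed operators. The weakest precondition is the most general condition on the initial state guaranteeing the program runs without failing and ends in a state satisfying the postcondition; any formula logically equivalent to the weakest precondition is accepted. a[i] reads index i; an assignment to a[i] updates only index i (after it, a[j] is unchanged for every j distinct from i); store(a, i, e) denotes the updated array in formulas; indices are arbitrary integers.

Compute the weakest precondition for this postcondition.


Working backward. After the program, 2*t != 2 must hold.
Then branch requires 2*t != 2; else branch requires 6*t + 2*tot != -12.
Before the if: ((!(vec[t + 1] > lim + 1)) ==> 2*t != 2) && (vec[t + 1] > lim + 1 ==> 6*t + 2*tot != -12)
Before lim := 2*lim - 5: ((!(vec[t + 1] > 2*lim - 4)) ==> 2*t != 2) && (vec[t + 1] > 2*lim - 4 ==> 6*t + 2*tot != -12)
Before t := 3*t - 5: ((!(vec[3*t - 4] > 2*lim - 4)) ==> 6*t != 12) && (vec[3*t - 4] > 2*lim - 4 ==> 18*t + 2*tot != 18)
Answer: WP = ((!(vec[3*t - 4] > 2*lim - 4)) ==> 6*t != 12) && (vec[3*t - 4] > 2*lim - 4 ==> 18*t + 2*tot != 18)


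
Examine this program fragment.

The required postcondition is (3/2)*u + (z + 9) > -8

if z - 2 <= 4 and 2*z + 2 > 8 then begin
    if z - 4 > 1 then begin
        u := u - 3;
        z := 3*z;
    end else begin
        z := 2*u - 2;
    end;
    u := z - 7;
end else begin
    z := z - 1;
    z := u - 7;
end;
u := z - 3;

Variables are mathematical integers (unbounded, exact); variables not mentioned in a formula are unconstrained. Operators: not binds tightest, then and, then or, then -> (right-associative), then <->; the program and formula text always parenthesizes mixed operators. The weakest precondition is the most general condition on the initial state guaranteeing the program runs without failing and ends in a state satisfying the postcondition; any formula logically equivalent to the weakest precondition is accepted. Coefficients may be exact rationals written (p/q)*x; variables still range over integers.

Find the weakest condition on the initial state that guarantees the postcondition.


Working backward. After the program, the postcondition (3/2)*u + (z + 9) > -8 must hold; in canonical form it is (3/2)*u + z > -17.
Before u := z - 3: (5/2)*z > -25/2
Then branch requires (z > 5 -> (15/2)*z > -25/2) and ((not (z > 5)) -> 5*u > -15/2); else branch requires (5/2)*u > 5.
Before the if: ((z <= 6 and 2*z > 6) -> ((z > 5 -> (15/2)*z > -25/2) and ((not (z > 5)) -> 5*u > -15/2))) and ((not (z <= 6 and 2*z > 6)) -> (5/2)*u > 5)
Answer: WP = ((z <= 6 and 2*z > 6) -> ((z > 5 -> (15/2)*z > -25/2) and ((not (z > 5)) -> 5*u > -15/2))) and ((not (z <= 6 and 2*z > 6)) -> (5/2)*u > 5)


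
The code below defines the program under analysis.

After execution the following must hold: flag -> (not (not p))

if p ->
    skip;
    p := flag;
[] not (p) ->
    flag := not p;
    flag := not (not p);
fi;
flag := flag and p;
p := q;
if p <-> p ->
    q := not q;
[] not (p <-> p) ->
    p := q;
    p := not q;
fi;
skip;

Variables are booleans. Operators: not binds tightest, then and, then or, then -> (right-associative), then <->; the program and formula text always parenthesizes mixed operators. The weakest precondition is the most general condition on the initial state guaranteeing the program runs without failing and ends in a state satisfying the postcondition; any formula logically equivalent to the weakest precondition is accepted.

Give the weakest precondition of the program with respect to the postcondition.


Working backward. After the program, the postcondition flag -> (not (not p)) must hold; in canonical form it is flag -> p.
Before skip: flag -> p
Then branch requires flag -> p; else branch requires flag -> (not q).
Before the if: flag -> p
Before p := q: flag -> q
Before flag := flag and p: (flag and p) -> q
Then branch requires flag -> q; else branch requires p -> q.
Before the if: (p -> (flag -> q)) and ((not p) -> (p -> q))
Answer: WP = (p -> (flag -> q)) and ((not p) -> (p -> q))


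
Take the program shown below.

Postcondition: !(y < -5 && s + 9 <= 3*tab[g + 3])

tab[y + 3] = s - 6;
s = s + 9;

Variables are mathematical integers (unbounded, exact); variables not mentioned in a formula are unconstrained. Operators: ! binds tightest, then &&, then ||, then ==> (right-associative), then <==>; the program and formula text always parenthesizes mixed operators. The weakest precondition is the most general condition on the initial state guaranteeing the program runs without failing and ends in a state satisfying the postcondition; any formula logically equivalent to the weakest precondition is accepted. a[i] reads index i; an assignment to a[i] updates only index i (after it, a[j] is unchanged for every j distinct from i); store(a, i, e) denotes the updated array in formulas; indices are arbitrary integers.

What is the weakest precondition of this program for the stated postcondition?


Working backward. After the program, the postcondition !(y < -5 && s + 9 <= 3*tab[g + 3]) must hold; in canonical form it is !(y < -5 && s <= 3*tab[g + 3] - 9).
Before s := s + 9: !(y < -5 && s <= 3*tab[g + 3] - 18)
Before tab[y + 3] := s - 6: !(y < -5 && s <= 3*store(tab, y + 3, s - 6)[g + 3] - 18)
Answer: WP = !(y < -5 && s <= 3*store(tab, y + 3, s - 6)[g + 3] - 18)


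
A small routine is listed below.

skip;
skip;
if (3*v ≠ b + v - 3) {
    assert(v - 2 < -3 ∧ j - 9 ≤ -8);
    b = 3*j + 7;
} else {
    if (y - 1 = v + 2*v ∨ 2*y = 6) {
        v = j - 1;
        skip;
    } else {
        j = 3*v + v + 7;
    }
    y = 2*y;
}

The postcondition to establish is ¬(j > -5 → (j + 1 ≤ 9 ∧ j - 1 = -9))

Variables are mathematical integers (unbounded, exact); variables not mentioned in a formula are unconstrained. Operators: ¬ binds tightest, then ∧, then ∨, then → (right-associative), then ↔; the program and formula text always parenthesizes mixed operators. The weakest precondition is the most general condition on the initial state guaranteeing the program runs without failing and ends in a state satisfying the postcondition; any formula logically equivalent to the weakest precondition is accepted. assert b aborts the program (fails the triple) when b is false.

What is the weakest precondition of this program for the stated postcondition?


Working backward. After the program, the postcondition ¬(j > -5 → (j + 1 ≤ 9 ∧ j - 1 = -9)) must hold; in canonical form it is ¬(j > -5 → (j ≤ 8 ∧ j = -8)).
Then branch requires v < -1 ∧ j ≤ 1 ∧ (¬(j > -5 → (j ≤ 8 ∧ j = -8))); else branch requires ((y = 3*v + 1 ∨ 2*y = 6) → (¬(j > -5 → (j ≤ 8 ∧ j = -8)))) ∧ ((¬(y = 3*v + 1 ∨ 2*y = 6)) → (¬(4*v > -12 → (4*v ≤ 1 ∧ 4*v = -15)))).
Before the if: (2*v ≠ b - 3 → (v < -1 ∧ j ≤ 1 ∧ (¬(j > -5 → (j ≤ 8 ∧ j = -8))))) ∧ ((¬(2*v ≠ b - 3)) → (((y = 3*v + 1 ∨ 2*y = 6) → (¬(j > -5 → (j ≤ 8 ∧ j = -8)))) ∧ ((¬(y = 3*v + 1 ∨ 2*y = 6)) → (¬(4*v > -12 → (4*v ≤ 1 ∧ 4*v = -15))))))
Before skip: (2*v ≠ b - 3 → (v < -1 ∧ j ≤ 1 ∧ (¬(j > -5 → (j ≤ 8 ∧ j = -8))))) ∧ ((¬(2*v ≠ b - 3)) → (((y = 3*v + 1 ∨ 2*y = 6) → (¬(j > -5 → (j ≤ 8 ∧ j = -8)))) ∧ ((¬(y = 3*v + 1 ∨ 2*y = 6)) → (¬(4*v > -12 → (4*v ≤ 1 ∧ 4*v = -15))))))
Before skip: (2*v ≠ b - 3 → (v < -1 ∧ j ≤ 1 ∧ (¬(j > -5 → (j ≤ 8 ∧ j = -8))))) ∧ ((¬(2*v ≠ b - 3)) → (((y = 3*v + 1 ∨ 2*y = 6) → (¬(j > -5 → (j ≤ 8 ∧ j = -8)))) ∧ ((¬(y = 3*v + 1 ∨ 2*y = 6)) → (¬(4*v > -12 → (4*v ≤ 1 ∧ 4*v = -15))))))
Answer: WP = (2*v ≠ b - 3 → (v < -1 ∧ j ≤ 1 ∧ (¬(j > -5 → (j ≤ 8 ∧ j = -8))))) ∧ ((¬(2*v ≠ b - 3)) → (((y = 3*v + 1 ∨ 2*y = 6) → (¬(j > -5 → (j ≤ 8 ∧ j = -8)))) ∧ ((¬(y = 3*v + 1 ∨ 2*y = 6)) → (¬(4*v > -12 → (4*v ≤ 1 ∧ 4*v = -15))))))


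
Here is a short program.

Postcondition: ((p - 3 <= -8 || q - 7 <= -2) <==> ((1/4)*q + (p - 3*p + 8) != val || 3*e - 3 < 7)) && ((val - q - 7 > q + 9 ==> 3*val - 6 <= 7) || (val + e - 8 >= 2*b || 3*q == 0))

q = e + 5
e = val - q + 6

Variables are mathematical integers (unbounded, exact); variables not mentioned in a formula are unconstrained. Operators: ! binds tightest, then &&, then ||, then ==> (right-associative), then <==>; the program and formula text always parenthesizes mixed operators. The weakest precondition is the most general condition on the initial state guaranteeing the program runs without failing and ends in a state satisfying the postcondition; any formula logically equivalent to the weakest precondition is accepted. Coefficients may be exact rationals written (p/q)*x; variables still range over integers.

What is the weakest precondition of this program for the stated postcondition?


Working backward. After the program, the postcondition ((p - 3 <= -8 || q - 7 <= -2) <==> ((1/4)*q + (p - 3*p + 8) != val || 3*e - 3 < 7)) && ((val - q - 7 > q + 9 ==> 3*val - 6 <= 7) || (val + e - 8 >= 2*b || 3*q == 0)) must hold; in canonical form it is ((p <= -5 || q <= 5) <==> ((1/4)*q != 2*p + val - 8 || 3*e < 10)) && ((val > 2*q + 16 ==> 3*val <= 13) || e + val >= 2*b + 8 || 3*q == 0).
Before e := val - q + 6: ((p <= -5 || q <= 5) <==> ((1/4)*q != 2*p + val - 8 || 3*val < 3*q - 8)) && ((val > 2*q + 16 ==> 3*val <= 13) || 2*val >= 2*b + q + 2 || 3*q == 0)
Before q := e + 5: ((p <= -5 || e <= 0) <==> ((1/4)*e != 2*p + val - 37/4 || 3*val < 3*e + 7)) && ((val > 2*e + 26 ==> 3*val <= 13) || 2*val >= 2*b + e + 7 || 3*e == -15)
Answer: WP = ((p <= -5 || e <= 0) <==> ((1/4)*e != 2*p + val - 37/4 || 3*val < 3*e + 7)) && ((val > 2*e + 26 ==> 3*val <= 13) || 2*val >= 2*b + e + 7 || 3*e == -15)


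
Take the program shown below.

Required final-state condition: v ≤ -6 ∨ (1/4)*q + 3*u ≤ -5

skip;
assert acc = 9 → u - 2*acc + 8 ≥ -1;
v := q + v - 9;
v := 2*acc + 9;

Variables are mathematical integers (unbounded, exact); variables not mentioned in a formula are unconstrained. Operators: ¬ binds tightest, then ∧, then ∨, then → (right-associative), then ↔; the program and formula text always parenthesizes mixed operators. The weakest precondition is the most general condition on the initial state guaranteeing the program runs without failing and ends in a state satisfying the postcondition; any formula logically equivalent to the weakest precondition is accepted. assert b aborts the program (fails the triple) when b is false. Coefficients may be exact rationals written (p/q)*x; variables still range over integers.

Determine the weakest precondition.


Working backward. After the program, v ≤ -6 ∨ (1/4)*q + 3*u ≤ -5 must hold.
Before v := 2*acc + 9: 2*acc ≤ -15 ∨ (1/4)*q + 3*u ≤ -5
Before v := q + v - 9: 2*acc ≤ -15 ∨ (1/4)*q + 3*u ≤ -5
Before assert acc = 9 → u - 2*acc + 8 ≥ -1: (acc = 9 → u ≥ 2*acc - 9) ∧ (2*acc ≤ -15 ∨ (1/4)*q + 3*u ≤ -5)
Before skip: (acc = 9 → u ≥ 2*acc - 9) ∧ (2*acc ≤ -15 ∨ (1/4)*q + 3*u ≤ -5)
Answer: WP = (acc = 9 → u ≥ 2*acc - 9) ∧ (2*acc ≤ -15 ∨ (1/4)*q + 3*u ≤ -5)


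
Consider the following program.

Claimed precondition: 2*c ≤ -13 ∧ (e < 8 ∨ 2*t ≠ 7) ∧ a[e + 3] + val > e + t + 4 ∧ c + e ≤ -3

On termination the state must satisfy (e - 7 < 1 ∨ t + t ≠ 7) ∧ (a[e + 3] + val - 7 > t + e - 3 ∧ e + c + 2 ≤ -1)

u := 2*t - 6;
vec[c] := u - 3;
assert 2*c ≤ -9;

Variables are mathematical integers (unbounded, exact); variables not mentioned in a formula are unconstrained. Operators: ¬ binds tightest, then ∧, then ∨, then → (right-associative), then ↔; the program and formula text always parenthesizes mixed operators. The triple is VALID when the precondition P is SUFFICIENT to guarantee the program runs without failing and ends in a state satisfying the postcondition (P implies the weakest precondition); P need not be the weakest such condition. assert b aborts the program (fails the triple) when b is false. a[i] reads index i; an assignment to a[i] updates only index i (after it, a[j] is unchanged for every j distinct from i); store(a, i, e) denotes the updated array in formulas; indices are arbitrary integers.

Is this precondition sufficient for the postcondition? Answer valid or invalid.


Working backward. After the program, the postcondition (e - 7 < 1 ∨ t + t ≠ 7) ∧ (a[e + 3] + val - 7 > t + e - 3 ∧ e + c + 2 ≤ -1) must hold; in canonical form it is (e < 8 ∨ 2*t ≠ 7) ∧ a[e + 3] + val > e + t + 4 ∧ c + e ≤ -3.
Before assert 2*c ≤ -9: 2*c ≤ -9 ∧ (e < 8 ∨ 2*t ≠ 7) ∧ a[e + 3] + val > e + t + 4 ∧ c + e ≤ -3
Before vec[c] := u - 3: 2*c ≤ -9 ∧ (e < 8 ∨ 2*t ≠ 7) ∧ a[e + 3] + val > e + t + 4 ∧ c + e ≤ -3
Before u := 2*t - 6: 2*c ≤ -9 ∧ (e < 8 ∨ 2*t ≠ 7) ∧ a[e + 3] + val > e + t + 4 ∧ c + e ≤ -3
The weakest precondition is 2*c ≤ -9 ∧ (e < 8 ∨ 2*t ≠ 7) ∧ a[e + 3] + val > e + t + 4 ∧ c + e ≤ -3.
Check whether 2*c ≤ -13 ∧ (e < 8 ∨ 2*t ≠ 7) ∧ a[e + 3] + val > e + t + 4 ∧ c + e ≤ -3 implies it.
Every state satisfying the precondition satisfies the weakest precondition: the implication holds.
Answer: valid


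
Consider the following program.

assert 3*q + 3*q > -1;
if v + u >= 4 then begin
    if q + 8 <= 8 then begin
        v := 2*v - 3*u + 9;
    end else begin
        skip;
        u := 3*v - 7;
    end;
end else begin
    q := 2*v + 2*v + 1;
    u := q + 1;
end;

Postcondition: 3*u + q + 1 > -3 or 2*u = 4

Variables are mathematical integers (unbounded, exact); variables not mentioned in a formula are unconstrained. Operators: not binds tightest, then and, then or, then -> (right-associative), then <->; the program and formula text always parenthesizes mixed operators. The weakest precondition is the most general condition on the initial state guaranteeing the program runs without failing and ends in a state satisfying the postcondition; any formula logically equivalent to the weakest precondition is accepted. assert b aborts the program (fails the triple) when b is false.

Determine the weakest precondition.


Working backward. After the program, the postcondition 3*u + q + 1 > -3 or 2*u = 4 must hold; in canonical form it is q + 3*u > -4 or 2*u = 4.
Then branch requires (q <= 0 -> (q + 3*u > -4 or 2*u = 4)) and ((not (q <= 0)) -> (q + 9*v > 17 or 6*v = 18)); else branch requires 16*v > -11 or 8*v = 0.
Before the if: (u + v >= 4 -> ((q <= 0 -> (q + 3*u > -4 or 2*u = 4)) and ((not (q <= 0)) -> (q + 9*v > 17 or 6*v = 18)))) and ((not (u + v >= 4)) -> (16*v > -11 or 8*v = 0))
Before assert 3*q + 3*q > -1: 6*q > -1 and (u + v >= 4 -> ((q <= 0 -> (q + 3*u > -4 or 2*u = 4)) and ((not (q <= 0)) -> (q + 9*v > 17 or 6*v = 18)))) and ((not (u + v >= 4)) -> (16*v > -11 or 8*v = 0))
Answer: WP = 6*q > -1 and (u + v >= 4 -> ((q <= 0 -> (q + 3*u > -4 or 2*u = 4)) and ((not (q <= 0)) -> (q + 9*v > 17 or 6*v = 18)))) and ((not (u + v >= 4)) -> (16*v > -11 or 8*v = 0))


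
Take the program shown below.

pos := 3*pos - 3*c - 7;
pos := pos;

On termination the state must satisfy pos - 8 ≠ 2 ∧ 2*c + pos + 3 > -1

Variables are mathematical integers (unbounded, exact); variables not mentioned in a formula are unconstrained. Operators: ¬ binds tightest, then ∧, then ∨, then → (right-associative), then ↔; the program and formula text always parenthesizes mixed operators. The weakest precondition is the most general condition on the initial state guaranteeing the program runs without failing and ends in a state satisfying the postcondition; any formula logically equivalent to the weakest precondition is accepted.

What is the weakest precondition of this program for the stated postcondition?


Working backward. After the program, the postcondition pos - 8 ≠ 2 ∧ 2*c + pos + 3 > -1 must hold; in canonical form it is pos ≠ 10 ∧ 2*c + pos > -4.
Before pos := pos: pos ≠ 10 ∧ 2*c + pos > -4
Before pos := 3*pos - 3*c - 7: 3*pos ≠ 3*c + 17 ∧ 3*pos > c + 3
Answer: WP = 3*pos ≠ 3*c + 17 ∧ 3*pos > c + 3


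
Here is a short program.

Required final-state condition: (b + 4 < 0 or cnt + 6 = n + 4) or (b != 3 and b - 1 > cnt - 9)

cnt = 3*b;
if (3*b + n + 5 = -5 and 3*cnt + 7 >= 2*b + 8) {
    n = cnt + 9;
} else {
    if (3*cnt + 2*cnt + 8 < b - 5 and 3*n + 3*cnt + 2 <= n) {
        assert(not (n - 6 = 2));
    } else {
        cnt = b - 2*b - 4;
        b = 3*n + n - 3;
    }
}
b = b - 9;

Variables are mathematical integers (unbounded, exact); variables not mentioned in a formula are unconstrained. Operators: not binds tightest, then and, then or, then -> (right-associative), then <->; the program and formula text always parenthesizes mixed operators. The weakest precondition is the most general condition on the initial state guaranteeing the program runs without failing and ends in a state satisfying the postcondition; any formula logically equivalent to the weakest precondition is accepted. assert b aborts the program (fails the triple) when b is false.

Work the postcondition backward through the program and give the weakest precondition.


Working backward. After the program, the postcondition (b + 4 < 0 or cnt + 6 = n + 4) or (b != 3 and b - 1 > cnt - 9) must hold; in canonical form it is b < -4 or cnt = n - 2 or (b != 3 and b > cnt - 8).
Before b := b - 9: b < 5 or cnt = n - 2 or (b != 12 and b > cnt + 1)
Then branch requires b < 5 or (b != 12 and b > cnt + 1); else branch requires ((5*cnt < b - 13 and 3*cnt + 2*n <= -2) -> ((not (n = 8)) and (b < 5 or cnt = n - 2 or (b != 12 and b > cnt + 1)))) and ((not (5*cnt < b - 13 and 3*cnt + 2*n <= -2)) -> (4*n < 8 or b + n = -2 or (4*n != 15 and b + 4*n > 0))).
Before the if: ((3*b + n = -10 and 3*cnt >= 2*b + 1) -> (b < 5 or (b != 12 and b > cnt + 1))) and ((not (3*b + n = -10 and 3*cnt >= 2*b + 1)) -> (((5*cnt < b - 13 and 3*cnt + 2*n <= -2) -> ((not (n = 8)) and (b < 5 or cnt = n - 2 or (b != 12 and b > cnt + 1)))) and ((not (5*cnt < b - 13 and 3*cnt + 2*n <= -2)) -> (4*n < 8 or b + n = -2 or (4*n != 15 and b + 4*n > 0)))))
Before cnt := 3*b: ((3*b + n = -10 and 7*b >= 1) -> (b < 5 or (b != 12 and 2*b < -1))) and ((not (3*b + n = -10 and 7*b >= 1)) -> (((14*b < -13 and 9*b + 2*n <= -2) -> ((not (n = 8)) and (b < 5 or 3*b = n - 2 or (b != 12 and 2*b < -1)))) and ((not (14*b < -13 and 9*b + 2*n <= -2)) -> (4*n < 8 or b + n = -2 or (4*n != 15 and b + 4*n > 0)))))
Answer: WP = ((3*b + n = -10 and 7*b >= 1) -> (b < 5 or (b != 12 and 2*b < -1))) and ((not (3*b + n = -10 and 7*b >= 1)) -> (((14*b < -13 and 9*b + 2*n <= -2) -> ((not (n = 8)) and (b < 5 or 3*b = n - 2 or (b != 12 and 2*b < -1)))) and ((not (14*b < -13 and 9*b + 2*n <= -2)) -> (4*n < 8 or b + n = -2 or (4*n != 15 and b + 4*n > 0)))))


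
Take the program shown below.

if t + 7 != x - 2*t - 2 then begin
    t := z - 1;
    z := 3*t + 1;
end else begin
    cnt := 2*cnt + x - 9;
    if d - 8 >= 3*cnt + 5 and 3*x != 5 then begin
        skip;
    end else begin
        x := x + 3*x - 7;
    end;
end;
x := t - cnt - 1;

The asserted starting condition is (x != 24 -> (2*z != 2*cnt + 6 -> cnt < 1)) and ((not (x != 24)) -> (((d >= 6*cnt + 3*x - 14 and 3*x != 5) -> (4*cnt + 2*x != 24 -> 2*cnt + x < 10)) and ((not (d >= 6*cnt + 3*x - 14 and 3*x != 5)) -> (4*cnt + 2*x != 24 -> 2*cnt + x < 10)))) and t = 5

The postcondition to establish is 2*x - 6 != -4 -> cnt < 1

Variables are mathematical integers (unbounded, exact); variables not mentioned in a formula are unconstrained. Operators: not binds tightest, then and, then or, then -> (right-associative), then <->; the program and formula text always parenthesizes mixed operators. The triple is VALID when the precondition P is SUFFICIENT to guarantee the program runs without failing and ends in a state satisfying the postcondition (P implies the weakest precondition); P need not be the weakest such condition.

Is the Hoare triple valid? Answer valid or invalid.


Working backward. After the program, the postcondition 2*x - 6 != -4 -> cnt < 1 must hold; in canonical form it is 2*x != 2 -> cnt < 1.
Before x := t - cnt - 1: 2*t != 2*cnt + 4 -> cnt < 1
Then branch requires 2*z != 2*cnt + 6 -> cnt < 1; else branch requires ((d >= 6*cnt + 3*x - 14 and 3*x != 5) -> (2*t != 4*cnt + 2*x - 14 -> 2*cnt + x < 10)) and ((not (d >= 6*cnt + 3*x - 14 and 3*x != 5)) -> (2*t != 4*cnt + 2*x - 14 -> 2*cnt + x < 10)).
Before the if: (3*t != x - 9 -> (2*z != 2*cnt + 6 -> cnt < 1)) and ((not (3*t != x - 9)) -> (((d >= 6*cnt + 3*x - 14 and 3*x != 5) -> (2*t != 4*cnt + 2*x - 14 -> 2*cnt + x < 10)) and ((not (d >= 6*cnt + 3*x - 14 and 3*x != 5)) -> (2*t != 4*cnt + 2*x - 14 -> 2*cnt + x < 10))))
The weakest precondition is (3*t != x - 9 -> (2*z != 2*cnt + 6 -> cnt < 1)) and ((not (3*t != x - 9)) -> (((d >= 6*cnt + 3*x - 14 and 3*x != 5) -> (2*t != 4*cnt + 2*x - 14 -> 2*cnt + x < 10)) and ((not (d >= 6*cnt + 3*x - 14 and 3*x != 5)) -> (2*t != 4*cnt + 2*x - 14 -> 2*cnt + x < 10)))).
Check whether (x != 24 -> (2*z != 2*cnt + 6 -> cnt < 1)) and ((not (x != 24)) -> (((d >= 6*cnt + 3*x - 14 and 3*x != 5) -> (4*cnt + 2*x != 24 -> 2*cnt + x < 10)) and ((not (d >= 6*cnt + 3*x - 14 and 3*x != 5)) -> (4*cnt + 2*x != 24 -> 2*cnt + x < 10)))) and t = 5 implies it.
Every state satisfying the precondition satisfies the weakest precondition: the implication holds.
Answer: valid
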